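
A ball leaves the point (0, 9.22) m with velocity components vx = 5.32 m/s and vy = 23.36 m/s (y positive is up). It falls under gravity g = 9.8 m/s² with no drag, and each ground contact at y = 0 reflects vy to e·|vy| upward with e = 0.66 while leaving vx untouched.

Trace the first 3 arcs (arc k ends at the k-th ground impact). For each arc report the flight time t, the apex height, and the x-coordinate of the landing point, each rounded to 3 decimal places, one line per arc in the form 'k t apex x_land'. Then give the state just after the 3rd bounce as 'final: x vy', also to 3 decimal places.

1 5.134 37.061 27.312
2 3.630 16.144 46.625
3 2.396 7.032 59.372
final: 59.372 7.749

Arc 1: start y=9.220, vy=23.360 → t=5.134, apex=37.061, x_land=27.312, impact vy=-26.952
  bounce: vy ← 0.66·26.952 = 17.788
Arc 2: start y=0.000, vy=17.788 → t=3.630, apex=16.144, x_land=46.625, impact vy=-17.788
  bounce: vy ← 0.66·17.788 = 11.740
Arc 3: start y=0.000, vy=11.740 → t=2.396, apex=7.032, x_land=59.372, impact vy=-11.740
  bounce: vy ← 0.66·11.740 = 7.749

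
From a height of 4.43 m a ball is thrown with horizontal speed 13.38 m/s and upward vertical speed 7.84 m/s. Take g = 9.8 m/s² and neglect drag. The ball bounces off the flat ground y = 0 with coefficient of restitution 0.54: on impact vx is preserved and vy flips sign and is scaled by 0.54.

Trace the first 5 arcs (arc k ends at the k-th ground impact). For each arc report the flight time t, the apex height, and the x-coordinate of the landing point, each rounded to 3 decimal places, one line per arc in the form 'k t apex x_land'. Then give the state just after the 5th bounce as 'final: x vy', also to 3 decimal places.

1 2.043 7.566 27.330
2 1.342 2.206 45.286
3 0.725 0.643 54.983
4 0.391 0.188 60.219
5 0.211 0.055 63.046
final: 63.046 0.559

Arc 1: start y=4.430, vy=7.840 → t=2.043, apex=7.566, x_land=27.330, impact vy=-12.178
  bounce: vy ← 0.54·12.178 = 6.576
Arc 2: start y=0.000, vy=6.576 → t=1.342, apex=2.206, x_land=45.286, impact vy=-6.576
  bounce: vy ← 0.54·6.576 = 3.551
Arc 3: start y=0.000, vy=3.551 → t=0.725, apex=0.643, x_land=54.983, impact vy=-3.551
  bounce: vy ← 0.54·3.551 = 1.918
Arc 4: start y=0.000, vy=1.918 → t=0.391, apex=0.188, x_land=60.219, impact vy=-1.918
  bounce: vy ← 0.54·1.918 = 1.035
Arc 5: start y=0.000, vy=1.035 → t=0.211, apex=0.055, x_land=63.046, impact vy=-1.035
  bounce: vy ← 0.54·1.035 = 0.559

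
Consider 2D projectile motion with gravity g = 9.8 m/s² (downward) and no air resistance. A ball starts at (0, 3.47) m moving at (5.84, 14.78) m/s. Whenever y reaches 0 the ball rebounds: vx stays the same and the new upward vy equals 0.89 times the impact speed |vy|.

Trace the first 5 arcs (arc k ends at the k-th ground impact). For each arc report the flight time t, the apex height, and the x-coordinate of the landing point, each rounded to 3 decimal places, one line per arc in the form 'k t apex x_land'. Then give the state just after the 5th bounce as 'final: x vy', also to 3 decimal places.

Arc 1: start y=3.470, vy=14.780 → t=3.235, apex=14.615, x_land=18.894, impact vy=-16.925
  bounce: vy ← 0.89·16.925 = 15.063
Arc 2: start y=0.000, vy=15.063 → t=3.074, apex=11.577, x_land=36.847, impact vy=-15.063
  bounce: vy ← 0.89·15.063 = 13.406
Arc 3: start y=0.000, vy=13.406 → t=2.736, apex=9.170, x_land=52.825, impact vy=-13.406
  bounce: vy ← 0.89·13.406 = 11.932
Arc 4: start y=0.000, vy=11.932 → t=2.435, apex=7.264, x_land=67.046, impact vy=-11.932
  bounce: vy ← 0.89·11.932 = 10.619
Arc 5: start y=0.000, vy=10.619 → t=2.167, apex=5.753, x_land=79.702, impact vy=-10.619
  bounce: vy ← 0.89·10.619 = 9.451

1 3.235 14.615 18.894
2 3.074 11.577 36.847
3 2.736 9.170 52.825
4 2.435 7.264 67.046
5 2.167 5.753 79.702
final: 79.702 9.451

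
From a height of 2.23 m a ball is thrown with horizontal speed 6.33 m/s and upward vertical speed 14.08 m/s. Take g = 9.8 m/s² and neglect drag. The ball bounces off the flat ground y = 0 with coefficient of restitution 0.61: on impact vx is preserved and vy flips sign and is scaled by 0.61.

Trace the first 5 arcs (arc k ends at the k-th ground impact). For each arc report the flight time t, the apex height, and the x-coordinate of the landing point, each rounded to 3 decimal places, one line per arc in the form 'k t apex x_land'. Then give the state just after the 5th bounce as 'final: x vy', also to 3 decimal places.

1 3.024 12.345 19.142
2 1.936 4.593 31.399
3 1.181 1.709 38.876
4 0.721 0.636 43.437
5 0.440 0.237 46.220
final: 46.220 1.314

Arc 1: start y=2.230, vy=14.080 → t=3.024, apex=12.345, x_land=19.142, impact vy=-15.555
  bounce: vy ← 0.61·15.555 = 9.488
Arc 2: start y=0.000, vy=9.488 → t=1.936, apex=4.593, x_land=31.399, impact vy=-9.488
  bounce: vy ← 0.61·9.488 = 5.788
Arc 3: start y=0.000, vy=5.788 → t=1.181, apex=1.709, x_land=38.876, impact vy=-5.788
  bounce: vy ← 0.61·5.788 = 3.531
Arc 4: start y=0.000, vy=3.531 → t=0.721, apex=0.636, x_land=43.437, impact vy=-3.531
  bounce: vy ← 0.61·3.531 = 2.154
Arc 5: start y=0.000, vy=2.154 → t=0.440, apex=0.237, x_land=46.220, impact vy=-2.154
  bounce: vy ← 0.61·2.154 = 1.314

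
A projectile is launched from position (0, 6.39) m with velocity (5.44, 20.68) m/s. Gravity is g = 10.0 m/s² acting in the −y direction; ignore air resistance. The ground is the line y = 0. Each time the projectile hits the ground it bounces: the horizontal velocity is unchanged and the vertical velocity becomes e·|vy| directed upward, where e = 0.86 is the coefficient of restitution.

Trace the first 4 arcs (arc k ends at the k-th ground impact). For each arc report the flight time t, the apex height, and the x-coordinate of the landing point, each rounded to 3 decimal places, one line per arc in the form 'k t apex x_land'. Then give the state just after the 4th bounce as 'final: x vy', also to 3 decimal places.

1 4.425 27.773 24.071
2 4.054 20.541 46.123
3 3.486 15.192 65.088
4 2.998 11.236 81.398
final: 81.398 12.892

Arc 1: start y=6.390, vy=20.680 → t=4.425, apex=27.773, x_land=24.071, impact vy=-23.568
  bounce: vy ← 0.86·23.568 = 20.269
Arc 2: start y=0.000, vy=20.269 → t=4.054, apex=20.541, x_land=46.123, impact vy=-20.269
  bounce: vy ← 0.86·20.269 = 17.431
Arc 3: start y=0.000, vy=17.431 → t=3.486, apex=15.192, x_land=65.088, impact vy=-17.431
  bounce: vy ← 0.86·17.431 = 14.991
Arc 4: start y=0.000, vy=14.991 → t=2.998, apex=11.236, x_land=81.398, impact vy=-14.991
  bounce: vy ← 0.86·14.991 = 12.892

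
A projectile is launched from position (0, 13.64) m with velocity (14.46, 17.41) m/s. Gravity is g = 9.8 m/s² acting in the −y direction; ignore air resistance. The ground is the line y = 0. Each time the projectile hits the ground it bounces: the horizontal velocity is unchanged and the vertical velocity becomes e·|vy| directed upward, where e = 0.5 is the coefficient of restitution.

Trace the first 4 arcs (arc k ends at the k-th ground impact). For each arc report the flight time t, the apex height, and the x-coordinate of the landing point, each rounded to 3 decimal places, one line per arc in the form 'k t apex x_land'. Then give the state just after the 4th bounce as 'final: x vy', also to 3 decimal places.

Arc 1: start y=13.640, vy=17.410 → t=4.214, apex=29.105, x_land=60.930, impact vy=-23.884
  bounce: vy ← 0.5·23.884 = 11.942
Arc 2: start y=0.000, vy=11.942 → t=2.437, apex=7.276, x_land=96.171, impact vy=-11.942
  bounce: vy ← 0.5·11.942 = 5.971
Arc 3: start y=0.000, vy=5.971 → t=1.219, apex=1.819, x_land=113.792, impact vy=-5.971
  bounce: vy ← 0.5·5.971 = 2.986
Arc 4: start y=0.000, vy=2.986 → t=0.609, apex=0.455, x_land=122.602, impact vy=-2.986
  bounce: vy ← 0.5·2.986 = 1.493

1 4.214 29.105 60.930
2 2.437 7.276 96.171
3 1.219 1.819 113.792
4 0.609 0.455 122.602
final: 122.602 1.493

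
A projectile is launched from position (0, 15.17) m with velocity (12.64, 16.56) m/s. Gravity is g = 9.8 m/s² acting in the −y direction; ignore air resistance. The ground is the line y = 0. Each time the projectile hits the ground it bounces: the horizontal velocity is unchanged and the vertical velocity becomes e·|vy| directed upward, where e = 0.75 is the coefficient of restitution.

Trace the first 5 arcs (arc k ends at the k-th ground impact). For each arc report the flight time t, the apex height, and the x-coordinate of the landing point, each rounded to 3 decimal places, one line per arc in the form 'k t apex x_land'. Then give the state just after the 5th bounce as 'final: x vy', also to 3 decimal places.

Arc 1: start y=15.170, vy=16.560 → t=4.129, apex=29.162, x_land=52.195, impact vy=-23.907
  bounce: vy ← 0.75·23.907 = 17.931
Arc 2: start y=0.000, vy=17.931 → t=3.659, apex=16.403, x_land=98.448, impact vy=-17.931
  bounce: vy ← 0.75·17.931 = 13.448
Arc 3: start y=0.000, vy=13.448 → t=2.744, apex=9.227, x_land=133.138, impact vy=-13.448
  bounce: vy ← 0.75·13.448 = 10.086
Arc 4: start y=0.000, vy=10.086 → t=2.058, apex=5.190, x_land=159.156, impact vy=-10.086
  bounce: vy ← 0.75·10.086 = 7.564
Arc 5: start y=0.000, vy=7.564 → t=1.544, apex=2.919, x_land=178.669, impact vy=-7.564
  bounce: vy ← 0.75·7.564 = 5.673

1 4.129 29.162 52.195
2 3.659 16.403 98.448
3 2.744 9.227 133.138
4 2.058 5.190 159.156
5 1.544 2.919 178.669
final: 178.669 5.673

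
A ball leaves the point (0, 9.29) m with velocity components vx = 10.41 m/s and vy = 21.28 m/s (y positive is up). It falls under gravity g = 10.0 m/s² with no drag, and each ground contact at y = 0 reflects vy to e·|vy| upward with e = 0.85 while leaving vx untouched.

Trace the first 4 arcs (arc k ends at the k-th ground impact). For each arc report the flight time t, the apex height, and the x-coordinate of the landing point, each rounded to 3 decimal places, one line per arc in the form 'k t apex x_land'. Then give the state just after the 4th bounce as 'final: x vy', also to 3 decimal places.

Arc 1: start y=9.290, vy=21.280 → t=4.655, apex=31.932, x_land=48.460, impact vy=-25.271
  bounce: vy ← 0.85·25.271 = 21.481
Arc 2: start y=0.000, vy=21.481 → t=4.296, apex=23.071, x_land=93.183, impact vy=-21.481
  bounce: vy ← 0.85·21.481 = 18.259
Arc 3: start y=0.000, vy=18.259 → t=3.652, apex=16.669, x_land=131.197, impact vy=-18.259
  bounce: vy ← 0.85·18.259 = 15.520
Arc 4: start y=0.000, vy=15.520 → t=3.104, apex=12.043, x_land=163.509, impact vy=-15.520
  bounce: vy ← 0.85·15.520 = 13.192

1 4.655 31.932 48.460
2 4.296 23.071 93.183
3 3.652 16.669 131.197
4 3.104 12.043 163.509
final: 163.509 13.192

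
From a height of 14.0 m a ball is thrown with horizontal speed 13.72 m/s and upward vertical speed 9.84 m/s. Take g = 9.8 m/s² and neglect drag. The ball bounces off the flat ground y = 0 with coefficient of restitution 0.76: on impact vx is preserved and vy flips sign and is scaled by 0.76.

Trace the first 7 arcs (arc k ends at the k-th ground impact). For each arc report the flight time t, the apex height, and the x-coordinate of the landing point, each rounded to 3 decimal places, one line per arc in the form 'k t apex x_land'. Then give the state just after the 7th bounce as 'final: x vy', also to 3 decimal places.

Arc 1: start y=14.000, vy=9.840 → t=2.970, apex=18.940, x_land=40.750, impact vy=-19.267
  bounce: vy ← 0.76·19.267 = 14.643
Arc 2: start y=0.000, vy=14.643 → t=2.988, apex=10.940, x_land=81.751, impact vy=-14.643
  bounce: vy ← 0.76·14.643 = 11.129
Arc 3: start y=0.000, vy=11.129 → t=2.271, apex=6.319, x_land=112.911, impact vy=-11.129
  bounce: vy ← 0.76·11.129 = 8.458
Arc 4: start y=0.000, vy=8.458 → t=1.726, apex=3.650, x_land=136.593, impact vy=-8.458
  bounce: vy ← 0.76·8.458 = 6.428
Arc 5: start y=0.000, vy=6.428 → t=1.312, apex=2.108, x_land=154.591, impact vy=-6.428
  bounce: vy ← 0.76·6.428 = 4.885
Arc 6: start y=0.000, vy=4.885 → t=0.997, apex=1.218, x_land=168.270, impact vy=-4.885
  bounce: vy ← 0.76·4.885 = 3.713
Arc 7: start y=0.000, vy=3.713 → t=0.758, apex=0.703, x_land=178.666, impact vy=-3.713
  bounce: vy ← 0.76·3.713 = 2.822

1 2.970 18.940 40.750
2 2.988 10.940 81.751
3 2.271 6.319 112.911
4 1.726 3.650 136.593
5 1.312 2.108 154.591
6 0.997 1.218 168.270
7 0.758 0.703 178.666
final: 178.666 2.822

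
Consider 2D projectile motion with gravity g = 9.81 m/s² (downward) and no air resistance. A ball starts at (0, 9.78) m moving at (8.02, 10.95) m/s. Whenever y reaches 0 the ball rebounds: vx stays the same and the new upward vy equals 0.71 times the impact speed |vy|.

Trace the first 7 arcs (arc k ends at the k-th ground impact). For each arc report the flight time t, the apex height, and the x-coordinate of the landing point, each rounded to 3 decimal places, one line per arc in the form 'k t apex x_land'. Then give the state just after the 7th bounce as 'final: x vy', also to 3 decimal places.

Arc 1: start y=9.780, vy=10.950 → t=2.916, apex=15.891, x_land=23.388, impact vy=-17.657
  bounce: vy ← 0.71·17.657 = 12.537
Arc 2: start y=0.000, vy=12.537 → t=2.556, apex=8.011, x_land=43.886, impact vy=-12.537
  bounce: vy ← 0.71·12.537 = 8.901
Arc 3: start y=0.000, vy=8.901 → t=1.815, apex=4.038, x_land=58.440, impact vy=-8.901
  bounce: vy ← 0.71·8.901 = 6.320
Arc 4: start y=0.000, vy=6.320 → t=1.288, apex=2.036, x_land=68.773, impact vy=-6.320
  bounce: vy ← 0.71·6.320 = 4.487
Arc 5: start y=0.000, vy=4.487 → t=0.915, apex=1.026, x_land=76.110, impact vy=-4.487
  bounce: vy ← 0.71·4.487 = 3.186
Arc 6: start y=0.000, vy=3.186 → t=0.650, apex=0.517, x_land=81.319, impact vy=-3.186
  bounce: vy ← 0.71·3.186 = 2.262
Arc 7: start y=0.000, vy=2.262 → t=0.461, apex=0.261, x_land=85.017, impact vy=-2.262
  bounce: vy ← 0.71·2.262 = 1.606

1 2.916 15.891 23.388
2 2.556 8.011 43.886
3 1.815 4.038 58.440
4 1.288 2.036 68.773
5 0.915 1.026 76.110
6 0.650 0.517 81.319
7 0.461 0.261 85.017
final: 85.017 1.606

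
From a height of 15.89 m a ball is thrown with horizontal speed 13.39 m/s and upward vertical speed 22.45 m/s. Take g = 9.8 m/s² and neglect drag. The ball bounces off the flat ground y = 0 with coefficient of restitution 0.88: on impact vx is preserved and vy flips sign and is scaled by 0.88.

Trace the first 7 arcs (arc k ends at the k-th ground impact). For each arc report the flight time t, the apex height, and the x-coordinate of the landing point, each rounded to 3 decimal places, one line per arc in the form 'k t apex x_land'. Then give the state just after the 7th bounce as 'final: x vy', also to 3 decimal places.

1 5.205 41.604 69.691
2 5.128 32.218 138.361
3 4.513 24.950 198.790
4 3.971 19.321 251.968
5 3.495 14.962 298.764
6 3.075 11.587 339.945
7 2.706 8.973 376.184
final: 376.184 11.670

Arc 1: start y=15.890, vy=22.450 → t=5.205, apex=41.604, x_land=69.691, impact vy=-28.556
  bounce: vy ← 0.88·28.556 = 25.129
Arc 2: start y=0.000, vy=25.129 → t=5.128, apex=32.218, x_land=138.361, impact vy=-25.129
  bounce: vy ← 0.88·25.129 = 22.114
Arc 3: start y=0.000, vy=22.114 → t=4.513, apex=24.950, x_land=198.790, impact vy=-22.114
  bounce: vy ← 0.88·22.114 = 19.460
Arc 4: start y=0.000, vy=19.460 → t=3.971, apex=19.321, x_land=251.968, impact vy=-19.460
  bounce: vy ← 0.88·19.460 = 17.125
Arc 5: start y=0.000, vy=17.125 → t=3.495, apex=14.962, x_land=298.764, impact vy=-17.125
  bounce: vy ← 0.88·17.125 = 15.070
Arc 6: start y=0.000, vy=15.070 → t=3.075, apex=11.587, x_land=339.945, impact vy=-15.070
  bounce: vy ← 0.88·15.070 = 13.262
Arc 7: start y=0.000, vy=13.262 → t=2.706, apex=8.973, x_land=376.184, impact vy=-13.262
  bounce: vy ← 0.88·13.262 = 11.670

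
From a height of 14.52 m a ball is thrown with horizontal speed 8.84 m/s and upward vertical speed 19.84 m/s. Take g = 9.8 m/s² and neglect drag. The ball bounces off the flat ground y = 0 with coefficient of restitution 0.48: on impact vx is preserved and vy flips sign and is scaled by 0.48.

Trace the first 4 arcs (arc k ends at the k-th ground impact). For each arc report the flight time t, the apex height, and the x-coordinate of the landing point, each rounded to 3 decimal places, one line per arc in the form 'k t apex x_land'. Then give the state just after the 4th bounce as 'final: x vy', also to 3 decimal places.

Arc 1: start y=14.520, vy=19.840 → t=4.682, apex=34.603, x_land=41.388, impact vy=-26.043
  bounce: vy ← 0.48·26.043 = 12.500
Arc 2: start y=0.000, vy=12.500 → t=2.551, apex=7.973, x_land=63.940, impact vy=-12.500
  bounce: vy ← 0.48·12.500 = 6.000
Arc 3: start y=0.000, vy=6.000 → t=1.225, apex=1.837, x_land=74.765, impact vy=-6.000
  bounce: vy ← 0.48·6.000 = 2.880
Arc 4: start y=0.000, vy=2.880 → t=0.588, apex=0.423, x_land=79.961, impact vy=-2.880
  bounce: vy ← 0.48·2.880 = 1.382

1 4.682 34.603 41.388
2 2.551 7.973 63.940
3 1.225 1.837 74.765
4 0.588 0.423 79.961
final: 79.961 1.382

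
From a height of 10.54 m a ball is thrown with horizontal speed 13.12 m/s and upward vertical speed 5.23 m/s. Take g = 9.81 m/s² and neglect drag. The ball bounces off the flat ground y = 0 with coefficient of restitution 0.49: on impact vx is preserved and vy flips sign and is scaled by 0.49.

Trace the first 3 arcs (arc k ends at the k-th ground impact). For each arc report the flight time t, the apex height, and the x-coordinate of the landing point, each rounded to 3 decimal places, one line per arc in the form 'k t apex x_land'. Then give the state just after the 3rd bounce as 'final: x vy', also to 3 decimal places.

1 2.093 11.934 27.460
2 1.529 2.865 47.515
3 0.749 0.688 57.342
final: 57.342 1.800

Arc 1: start y=10.540, vy=5.230 → t=2.093, apex=11.934, x_land=27.460, impact vy=-15.302
  bounce: vy ← 0.49·15.302 = 7.498
Arc 2: start y=0.000, vy=7.498 → t=1.529, apex=2.865, x_land=47.515, impact vy=-7.498
  bounce: vy ← 0.49·7.498 = 3.674
Arc 3: start y=0.000, vy=3.674 → t=0.749, apex=0.688, x_land=57.342, impact vy=-3.674
  bounce: vy ← 0.49·3.674 = 1.800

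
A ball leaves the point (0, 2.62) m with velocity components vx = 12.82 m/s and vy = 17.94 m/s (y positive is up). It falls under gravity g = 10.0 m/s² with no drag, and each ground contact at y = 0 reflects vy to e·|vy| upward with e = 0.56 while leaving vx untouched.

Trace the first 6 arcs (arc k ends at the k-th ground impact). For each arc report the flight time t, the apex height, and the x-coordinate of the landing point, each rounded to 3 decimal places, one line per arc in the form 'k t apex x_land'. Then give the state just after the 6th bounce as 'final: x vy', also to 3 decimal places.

1 3.729 18.712 47.800
2 2.167 5.868 75.577
3 1.213 1.840 91.132
4 0.679 0.577 99.843
5 0.381 0.181 104.721
6 0.213 0.057 107.452
final: 107.452 0.597

Arc 1: start y=2.620, vy=17.940 → t=3.729, apex=18.712, x_land=47.800, impact vy=-19.345
  bounce: vy ← 0.56·19.345 = 10.833
Arc 2: start y=0.000, vy=10.833 → t=2.167, apex=5.868, x_land=75.577, impact vy=-10.833
  bounce: vy ← 0.56·10.833 = 6.067
Arc 3: start y=0.000, vy=6.067 → t=1.213, apex=1.840, x_land=91.132, impact vy=-6.067
  bounce: vy ← 0.56·6.067 = 3.397
Arc 4: start y=0.000, vy=3.397 → t=0.679, apex=0.577, x_land=99.843, impact vy=-3.397
  bounce: vy ← 0.56·3.397 = 1.903
Arc 5: start y=0.000, vy=1.903 → t=0.381, apex=0.181, x_land=104.721, impact vy=-1.903
  bounce: vy ← 0.56·1.903 = 1.065
Arc 6: start y=0.000, vy=1.065 → t=0.213, apex=0.057, x_land=107.452, impact vy=-1.065
  bounce: vy ← 0.56·1.065 = 0.597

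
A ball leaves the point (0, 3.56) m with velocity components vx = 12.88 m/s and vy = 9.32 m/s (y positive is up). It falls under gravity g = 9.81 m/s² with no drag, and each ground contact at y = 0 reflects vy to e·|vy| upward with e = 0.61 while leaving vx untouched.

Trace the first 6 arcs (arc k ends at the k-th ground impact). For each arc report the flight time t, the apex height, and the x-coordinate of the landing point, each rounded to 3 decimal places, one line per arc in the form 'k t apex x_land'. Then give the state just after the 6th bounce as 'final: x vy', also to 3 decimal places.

Arc 1: start y=3.560, vy=9.320 → t=2.226, apex=7.987, x_land=28.673, impact vy=-12.518
  bounce: vy ← 0.61·12.518 = 7.636
Arc 2: start y=0.000, vy=7.636 → t=1.557, apex=2.972, x_land=48.724, impact vy=-7.636
  bounce: vy ← 0.61·7.636 = 4.658
Arc 3: start y=0.000, vy=4.658 → t=0.950, apex=1.106, x_land=60.956, impact vy=-4.658
  bounce: vy ← 0.61·4.658 = 2.841
Arc 4: start y=0.000, vy=2.841 → t=0.579, apex=0.412, x_land=68.417, impact vy=-2.841
  bounce: vy ← 0.61·2.841 = 1.733
Arc 5: start y=0.000, vy=1.733 → t=0.353, apex=0.153, x_land=72.969, impact vy=-1.733
  bounce: vy ← 0.61·1.733 = 1.057
Arc 6: start y=0.000, vy=1.057 → t=0.216, apex=0.057, x_land=75.745, impact vy=-1.057
  bounce: vy ← 0.61·1.057 = 0.645

1 2.226 7.987 28.673
2 1.557 2.972 48.724
3 0.950 1.106 60.956
4 0.579 0.412 68.417
5 0.353 0.153 72.969
6 0.216 0.057 75.745
final: 75.745 0.645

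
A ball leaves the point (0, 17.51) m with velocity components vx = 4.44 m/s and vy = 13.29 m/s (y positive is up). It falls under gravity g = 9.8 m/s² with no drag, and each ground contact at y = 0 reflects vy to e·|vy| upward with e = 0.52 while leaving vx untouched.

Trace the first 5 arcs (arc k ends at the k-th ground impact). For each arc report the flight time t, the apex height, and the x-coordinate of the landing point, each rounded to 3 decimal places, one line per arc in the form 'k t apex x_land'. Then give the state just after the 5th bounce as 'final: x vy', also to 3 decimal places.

1 3.683 26.521 16.351
2 2.420 7.171 27.094
3 1.258 1.939 32.680
4 0.654 0.524 35.585
5 0.340 0.142 37.095
final: 37.095 0.867

Arc 1: start y=17.510, vy=13.290 → t=3.683, apex=26.521, x_land=16.351, impact vy=-22.800
  bounce: vy ← 0.52·22.800 = 11.856
Arc 2: start y=0.000, vy=11.856 → t=2.420, apex=7.171, x_land=27.094, impact vy=-11.856
  bounce: vy ← 0.52·11.856 = 6.165
Arc 3: start y=0.000, vy=6.165 → t=1.258, apex=1.939, x_land=32.680, impact vy=-6.165
  bounce: vy ← 0.52·6.165 = 3.206
Arc 4: start y=0.000, vy=3.206 → t=0.654, apex=0.524, x_land=35.585, impact vy=-3.206
  bounce: vy ← 0.52·3.206 = 1.667
Arc 5: start y=0.000, vy=1.667 → t=0.340, apex=0.142, x_land=37.095, impact vy=-1.667
  bounce: vy ← 0.52·1.667 = 0.867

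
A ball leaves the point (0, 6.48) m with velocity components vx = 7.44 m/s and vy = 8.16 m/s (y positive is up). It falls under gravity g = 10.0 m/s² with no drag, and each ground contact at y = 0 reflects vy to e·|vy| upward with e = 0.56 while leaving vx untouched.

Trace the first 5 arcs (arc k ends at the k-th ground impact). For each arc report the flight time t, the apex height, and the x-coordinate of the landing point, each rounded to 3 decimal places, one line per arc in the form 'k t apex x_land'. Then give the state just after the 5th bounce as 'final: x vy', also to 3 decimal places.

Arc 1: start y=6.480, vy=8.160 → t=2.217, apex=9.809, x_land=16.492, impact vy=-14.007
  bounce: vy ← 0.56·14.007 = 7.844
Arc 2: start y=0.000, vy=7.844 → t=1.569, apex=3.076, x_land=28.163, impact vy=-7.844
  bounce: vy ← 0.56·7.844 = 4.392
Arc 3: start y=0.000, vy=4.392 → t=0.878, apex=0.965, x_land=34.699, impact vy=-4.392
  bounce: vy ← 0.56·4.392 = 2.460
Arc 4: start y=0.000, vy=2.460 → t=0.492, apex=0.303, x_land=38.360, impact vy=-2.460
  bounce: vy ← 0.56·2.460 = 1.377
Arc 5: start y=0.000, vy=1.377 → t=0.275, apex=0.095, x_land=40.409, impact vy=-1.377
  bounce: vy ← 0.56·1.377 = 0.771

1 2.217 9.809 16.492
2 1.569 3.076 28.163
3 0.878 0.965 34.699
4 0.492 0.303 38.360
5 0.275 0.095 40.409
final: 40.409 0.771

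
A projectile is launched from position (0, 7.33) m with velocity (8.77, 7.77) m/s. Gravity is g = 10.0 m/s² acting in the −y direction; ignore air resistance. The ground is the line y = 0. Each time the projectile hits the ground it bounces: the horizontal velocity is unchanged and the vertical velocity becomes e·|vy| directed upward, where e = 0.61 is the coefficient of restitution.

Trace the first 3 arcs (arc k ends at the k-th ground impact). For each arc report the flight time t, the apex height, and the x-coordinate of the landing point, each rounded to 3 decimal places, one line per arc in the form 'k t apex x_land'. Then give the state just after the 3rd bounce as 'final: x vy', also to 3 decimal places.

Arc 1: start y=7.330, vy=7.770 → t=2.216, apex=10.349, x_land=19.431, impact vy=-14.387
  bounce: vy ← 0.61·14.387 = 8.776
Arc 2: start y=0.000, vy=8.776 → t=1.755, apex=3.851, x_land=34.824, impact vy=-8.776
  bounce: vy ← 0.61·8.776 = 5.353
Arc 3: start y=0.000, vy=5.353 → t=1.071, apex=1.433, x_land=44.214, impact vy=-5.353
  bounce: vy ← 0.61·5.353 = 3.265

1 2.216 10.349 19.431
2 1.755 3.851 34.824
3 1.071 1.433 44.214
final: 44.214 3.265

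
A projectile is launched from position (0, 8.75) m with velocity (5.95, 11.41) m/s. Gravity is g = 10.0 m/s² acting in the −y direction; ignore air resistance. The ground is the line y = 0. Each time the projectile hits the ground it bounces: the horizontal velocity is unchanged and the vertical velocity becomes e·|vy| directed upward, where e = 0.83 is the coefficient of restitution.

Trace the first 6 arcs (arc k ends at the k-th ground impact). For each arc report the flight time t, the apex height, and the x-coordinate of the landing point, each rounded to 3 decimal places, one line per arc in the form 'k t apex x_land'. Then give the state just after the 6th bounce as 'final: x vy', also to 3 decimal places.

Arc 1: start y=8.750, vy=11.410 → t=2.888, apex=15.259, x_land=17.183, impact vy=-17.470
  bounce: vy ← 0.83·17.470 = 14.500
Arc 2: start y=0.000, vy=14.500 → t=2.900, apex=10.512, x_land=34.438, impact vy=-14.500
  bounce: vy ← 0.83·14.500 = 12.035
Arc 3: start y=0.000, vy=12.035 → t=2.407, apex=7.242, x_land=48.760, impact vy=-12.035
  bounce: vy ← 0.83·12.035 = 9.989
Arc 4: start y=0.000, vy=9.989 → t=1.998, apex=4.989, x_land=60.646, impact vy=-9.989
  bounce: vy ← 0.83·9.989 = 8.291
Arc 5: start y=0.000, vy=8.291 → t=1.658, apex=3.437, x_land=70.512, impact vy=-8.291
  bounce: vy ← 0.83·8.291 = 6.881
Arc 6: start y=0.000, vy=6.881 → t=1.376, apex=2.368, x_land=78.701, impact vy=-6.881
  bounce: vy ← 0.83·6.881 = 5.712

1 2.888 15.259 17.183
2 2.900 10.512 34.438
3 2.407 7.242 48.760
4 1.998 4.989 60.646
5 1.658 3.437 70.512
6 1.376 2.368 78.701
final: 78.701 5.712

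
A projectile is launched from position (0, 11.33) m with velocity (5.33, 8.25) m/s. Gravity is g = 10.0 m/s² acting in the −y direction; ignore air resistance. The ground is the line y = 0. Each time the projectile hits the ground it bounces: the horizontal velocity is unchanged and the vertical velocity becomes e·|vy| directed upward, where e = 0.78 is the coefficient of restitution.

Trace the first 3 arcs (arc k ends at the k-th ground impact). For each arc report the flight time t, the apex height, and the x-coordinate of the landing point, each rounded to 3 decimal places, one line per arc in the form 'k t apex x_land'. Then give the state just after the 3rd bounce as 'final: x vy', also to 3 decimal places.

Arc 1: start y=11.330, vy=8.250 → t=2.542, apex=14.733, x_land=13.547, impact vy=-17.166
  bounce: vy ← 0.78·17.166 = 13.389
Arc 2: start y=0.000, vy=13.389 → t=2.678, apex=8.964, x_land=27.820, impact vy=-13.389
  bounce: vy ← 0.78·13.389 = 10.444
Arc 3: start y=0.000, vy=10.444 → t=2.089, apex=5.453, x_land=38.952, impact vy=-10.444
  bounce: vy ← 0.78·10.444 = 8.146

1 2.542 14.733 13.547
2 2.678 8.964 27.820
3 2.089 5.453 38.952
final: 38.952 8.146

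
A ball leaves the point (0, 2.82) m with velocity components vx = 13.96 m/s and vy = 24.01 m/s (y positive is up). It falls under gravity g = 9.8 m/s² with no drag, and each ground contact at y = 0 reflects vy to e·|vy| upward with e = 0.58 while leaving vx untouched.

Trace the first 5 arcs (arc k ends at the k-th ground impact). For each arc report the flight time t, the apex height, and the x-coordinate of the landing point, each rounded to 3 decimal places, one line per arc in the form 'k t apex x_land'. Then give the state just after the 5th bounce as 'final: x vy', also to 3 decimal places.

Arc 1: start y=2.820, vy=24.010 → t=5.015, apex=32.232, x_land=70.006, impact vy=-25.135
  bounce: vy ← 0.58·25.135 = 14.578
Arc 2: start y=0.000, vy=14.578 → t=2.975, apex=10.843, x_land=111.539, impact vy=-14.578
  bounce: vy ← 0.58·14.578 = 8.455
Arc 3: start y=0.000, vy=8.455 → t=1.726, apex=3.648, x_land=135.628, impact vy=-8.455
  bounce: vy ← 0.58·8.455 = 4.904
Arc 4: start y=0.000, vy=4.904 → t=1.001, apex=1.227, x_land=149.599, impact vy=-4.904
  bounce: vy ← 0.58·4.904 = 2.844
Arc 5: start y=0.000, vy=2.844 → t=0.580, apex=0.413, x_land=157.703, impact vy=-2.844
  bounce: vy ← 0.58·2.844 = 1.650

1 5.015 32.232 70.006
2 2.975 10.843 111.539
3 1.726 3.648 135.628
4 1.001 1.227 149.599
5 0.580 0.413 157.703
final: 157.703 1.650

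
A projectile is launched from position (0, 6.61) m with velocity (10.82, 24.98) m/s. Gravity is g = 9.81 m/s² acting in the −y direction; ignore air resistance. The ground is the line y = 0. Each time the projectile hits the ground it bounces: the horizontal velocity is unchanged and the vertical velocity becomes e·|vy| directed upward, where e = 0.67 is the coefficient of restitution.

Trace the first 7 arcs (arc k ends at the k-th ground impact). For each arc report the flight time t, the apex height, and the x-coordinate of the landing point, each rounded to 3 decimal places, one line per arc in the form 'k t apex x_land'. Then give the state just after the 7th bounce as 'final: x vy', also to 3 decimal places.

1 5.345 38.414 57.832
2 3.750 17.244 98.407
3 2.513 7.741 125.592
4 1.683 3.475 143.806
5 1.128 1.560 156.010
6 0.756 0.700 164.186
7 0.506 0.314 169.664
final: 169.664 1.664

Arc 1: start y=6.610, vy=24.980 → t=5.345, apex=38.414, x_land=57.832, impact vy=-27.453
  bounce: vy ← 0.67·27.453 = 18.394
Arc 2: start y=0.000, vy=18.394 → t=3.750, apex=17.244, x_land=98.407, impact vy=-18.394
  bounce: vy ← 0.67·18.394 = 12.324
Arc 3: start y=0.000, vy=12.324 → t=2.513, apex=7.741, x_land=125.592, impact vy=-12.324
  bounce: vy ← 0.67·12.324 = 8.257
Arc 4: start y=0.000, vy=8.257 → t=1.683, apex=3.475, x_land=143.806, impact vy=-8.257
  bounce: vy ← 0.67·8.257 = 5.532
Arc 5: start y=0.000, vy=5.532 → t=1.128, apex=1.560, x_land=156.010, impact vy=-5.532
  bounce: vy ← 0.67·5.532 = 3.707
Arc 6: start y=0.000, vy=3.707 → t=0.756, apex=0.700, x_land=164.186, impact vy=-3.707
  bounce: vy ← 0.67·3.707 = 2.483
Arc 7: start y=0.000, vy=2.483 → t=0.506, apex=0.314, x_land=169.664, impact vy=-2.483
  bounce: vy ← 0.67·2.483 = 1.664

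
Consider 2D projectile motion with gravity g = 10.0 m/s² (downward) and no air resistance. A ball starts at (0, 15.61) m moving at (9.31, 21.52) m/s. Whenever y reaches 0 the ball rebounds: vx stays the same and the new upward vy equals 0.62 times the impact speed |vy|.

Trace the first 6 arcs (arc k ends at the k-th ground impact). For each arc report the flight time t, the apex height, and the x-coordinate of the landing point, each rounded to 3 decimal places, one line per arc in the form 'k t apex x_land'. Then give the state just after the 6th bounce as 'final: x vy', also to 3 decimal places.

1 4.936 38.766 45.958
2 3.453 14.901 78.103
3 2.141 5.728 98.033
4 1.327 2.202 110.389
5 0.823 0.846 118.050
6 0.510 0.325 122.800
final: 122.800 1.582

Arc 1: start y=15.610, vy=21.520 → t=4.936, apex=38.766, x_land=45.958, impact vy=-27.844
  bounce: vy ← 0.62·27.844 = 17.264
Arc 2: start y=0.000, vy=17.264 → t=3.453, apex=14.901, x_land=78.103, impact vy=-17.264
  bounce: vy ← 0.62·17.264 = 10.703
Arc 3: start y=0.000, vy=10.703 → t=2.141, apex=5.728, x_land=98.033, impact vy=-10.703
  bounce: vy ← 0.62·10.703 = 6.636
Arc 4: start y=0.000, vy=6.636 → t=1.327, apex=2.202, x_land=110.389, impact vy=-6.636
  bounce: vy ← 0.62·6.636 = 4.114
Arc 5: start y=0.000, vy=4.114 → t=0.823, apex=0.846, x_land=118.050, impact vy=-4.114
  bounce: vy ← 0.62·4.114 = 2.551
Arc 6: start y=0.000, vy=2.551 → t=0.510, apex=0.325, x_land=122.800, impact vy=-2.551
  bounce: vy ← 0.62·2.551 = 1.582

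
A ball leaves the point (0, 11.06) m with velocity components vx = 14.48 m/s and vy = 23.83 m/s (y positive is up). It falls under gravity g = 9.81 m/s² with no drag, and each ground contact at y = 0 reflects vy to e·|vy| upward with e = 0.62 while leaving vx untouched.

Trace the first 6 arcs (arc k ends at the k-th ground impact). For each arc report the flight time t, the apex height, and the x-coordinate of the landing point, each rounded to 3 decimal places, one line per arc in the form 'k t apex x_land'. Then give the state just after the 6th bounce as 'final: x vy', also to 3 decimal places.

1 5.285 40.003 76.526
2 3.541 15.377 127.803
3 2.196 5.911 159.594
4 1.361 2.272 179.305
5 0.844 0.873 191.526
6 0.523 0.336 199.102
final: 199.102 1.591

Arc 1: start y=11.060, vy=23.830 → t=5.285, apex=40.003, x_land=76.526, impact vy=-28.015
  bounce: vy ← 0.62·28.015 = 17.370
Arc 2: start y=0.000, vy=17.370 → t=3.541, apex=15.377, x_land=127.803, impact vy=-17.370
  bounce: vy ← 0.62·17.370 = 10.769
Arc 3: start y=0.000, vy=10.769 → t=2.196, apex=5.911, x_land=159.594, impact vy=-10.769
  bounce: vy ← 0.62·10.769 = 6.677
Arc 4: start y=0.000, vy=6.677 → t=1.361, apex=2.272, x_land=179.305, impact vy=-6.677
  bounce: vy ← 0.62·6.677 = 4.140
Arc 5: start y=0.000, vy=4.140 → t=0.844, apex=0.873, x_land=191.526, impact vy=-4.140
  bounce: vy ← 0.62·4.140 = 2.567
Arc 6: start y=0.000, vy=2.567 → t=0.523, apex=0.336, x_land=199.102, impact vy=-2.567
  bounce: vy ← 0.62·2.567 = 1.591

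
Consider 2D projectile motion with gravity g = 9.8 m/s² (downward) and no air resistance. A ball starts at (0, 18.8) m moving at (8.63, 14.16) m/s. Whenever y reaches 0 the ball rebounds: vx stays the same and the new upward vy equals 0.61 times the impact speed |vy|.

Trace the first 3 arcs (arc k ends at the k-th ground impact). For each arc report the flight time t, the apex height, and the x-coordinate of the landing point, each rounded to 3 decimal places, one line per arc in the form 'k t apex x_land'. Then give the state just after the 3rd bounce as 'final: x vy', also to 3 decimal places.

Arc 1: start y=18.800, vy=14.160 → t=3.879, apex=29.030, x_land=33.475, impact vy=-23.853
  bounce: vy ← 0.61·23.853 = 14.551
Arc 2: start y=0.000, vy=14.551 → t=2.970, apex=10.802, x_land=59.102, impact vy=-14.551
  bounce: vy ← 0.61·14.551 = 8.876
Arc 3: start y=0.000, vy=8.876 → t=1.811, apex=4.019, x_land=74.734, impact vy=-8.876
  bounce: vy ← 0.61·8.876 = 5.414

1 3.879 29.030 33.475
2 2.970 10.802 59.102
3 1.811 4.019 74.734
final: 74.734 5.414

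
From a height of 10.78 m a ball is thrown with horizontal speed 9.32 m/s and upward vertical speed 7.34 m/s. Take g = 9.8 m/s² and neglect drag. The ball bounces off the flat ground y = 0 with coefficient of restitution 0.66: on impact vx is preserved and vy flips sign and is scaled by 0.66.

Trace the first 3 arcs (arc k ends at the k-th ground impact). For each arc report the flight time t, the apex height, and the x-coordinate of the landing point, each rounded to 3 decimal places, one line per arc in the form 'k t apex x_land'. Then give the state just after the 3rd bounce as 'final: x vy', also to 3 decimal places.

Arc 1: start y=10.780, vy=7.340 → t=2.411, apex=13.529, x_land=22.467, impact vy=-16.284
  bounce: vy ← 0.66·16.284 = 10.747
Arc 2: start y=0.000, vy=10.747 → t=2.193, apex=5.893, x_land=42.909, impact vy=-10.747
  bounce: vy ← 0.66·10.747 = 7.093
Arc 3: start y=0.000, vy=7.093 → t=1.448, apex=2.567, x_land=56.400, impact vy=-7.093
  bounce: vy ← 0.66·7.093 = 4.682

1 2.411 13.529 22.467
2 2.193 5.893 42.909
3 1.448 2.567 56.400
final: 56.400 4.682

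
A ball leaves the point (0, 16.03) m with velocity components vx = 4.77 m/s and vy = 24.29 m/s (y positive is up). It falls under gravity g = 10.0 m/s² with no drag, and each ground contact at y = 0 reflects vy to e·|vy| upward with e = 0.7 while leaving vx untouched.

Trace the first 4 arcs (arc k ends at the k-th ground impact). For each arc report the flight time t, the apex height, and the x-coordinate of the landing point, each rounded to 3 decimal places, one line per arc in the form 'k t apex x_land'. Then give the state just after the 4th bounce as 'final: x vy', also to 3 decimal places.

1 5.447 45.530 25.980
2 4.225 22.310 46.132
3 2.957 10.932 60.238
4 2.070 5.357 70.113
final: 70.113 7.245

Arc 1: start y=16.030, vy=24.290 → t=5.447, apex=45.530, x_land=25.980, impact vy=-30.176
  bounce: vy ← 0.7·30.176 = 21.123
Arc 2: start y=0.000, vy=21.123 → t=4.225, apex=22.310, x_land=46.132, impact vy=-21.123
  bounce: vy ← 0.7·21.123 = 14.786
Arc 3: start y=0.000, vy=14.786 → t=2.957, apex=10.932, x_land=60.238, impact vy=-14.786
  bounce: vy ← 0.7·14.786 = 10.350
Arc 4: start y=0.000, vy=10.350 → t=2.070, apex=5.357, x_land=70.113, impact vy=-10.350
  bounce: vy ← 0.7·10.350 = 7.245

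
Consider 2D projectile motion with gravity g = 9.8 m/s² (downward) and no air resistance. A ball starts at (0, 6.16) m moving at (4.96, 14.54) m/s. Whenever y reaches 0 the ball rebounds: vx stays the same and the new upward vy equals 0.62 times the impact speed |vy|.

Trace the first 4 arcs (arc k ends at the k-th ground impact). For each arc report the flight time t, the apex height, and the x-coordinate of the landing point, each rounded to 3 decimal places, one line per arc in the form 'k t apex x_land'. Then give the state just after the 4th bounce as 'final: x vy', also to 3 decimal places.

1 3.343 16.946 16.583
2 2.306 6.514 28.021
3 1.430 2.504 35.112
4 0.886 0.963 39.509
final: 39.509 2.693

Arc 1: start y=6.160, vy=14.540 → t=3.343, apex=16.946, x_land=16.583, impact vy=-18.225
  bounce: vy ← 0.62·18.225 = 11.299
Arc 2: start y=0.000, vy=11.299 → t=2.306, apex=6.514, x_land=28.021, impact vy=-11.299
  bounce: vy ← 0.62·11.299 = 7.006
Arc 3: start y=0.000, vy=7.006 → t=1.430, apex=2.504, x_land=35.112, impact vy=-7.006
  bounce: vy ← 0.62·7.006 = 4.344
Arc 4: start y=0.000, vy=4.344 → t=0.886, apex=0.963, x_land=39.509, impact vy=-4.344
  bounce: vy ← 0.62·4.344 = 2.693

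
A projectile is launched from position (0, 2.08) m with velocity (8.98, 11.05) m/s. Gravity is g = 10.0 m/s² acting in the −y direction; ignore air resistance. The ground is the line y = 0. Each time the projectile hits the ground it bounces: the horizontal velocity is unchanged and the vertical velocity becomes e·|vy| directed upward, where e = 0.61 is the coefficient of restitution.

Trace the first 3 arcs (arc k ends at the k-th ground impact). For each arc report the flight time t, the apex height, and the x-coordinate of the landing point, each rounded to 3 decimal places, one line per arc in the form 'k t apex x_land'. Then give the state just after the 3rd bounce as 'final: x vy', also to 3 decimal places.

1 2.384 8.185 21.412
2 1.561 3.046 35.430
3 0.952 1.133 43.980
final: 43.980 2.904

Arc 1: start y=2.080, vy=11.050 → t=2.384, apex=8.185, x_land=21.412, impact vy=-12.795
  bounce: vy ← 0.61·12.795 = 7.805
Arc 2: start y=0.000, vy=7.805 → t=1.561, apex=3.046, x_land=35.430, impact vy=-7.805
  bounce: vy ← 0.61·7.805 = 4.761
Arc 3: start y=0.000, vy=4.761 → t=0.952, apex=1.133, x_land=43.980, impact vy=-4.761
  bounce: vy ← 0.61·4.761 = 2.904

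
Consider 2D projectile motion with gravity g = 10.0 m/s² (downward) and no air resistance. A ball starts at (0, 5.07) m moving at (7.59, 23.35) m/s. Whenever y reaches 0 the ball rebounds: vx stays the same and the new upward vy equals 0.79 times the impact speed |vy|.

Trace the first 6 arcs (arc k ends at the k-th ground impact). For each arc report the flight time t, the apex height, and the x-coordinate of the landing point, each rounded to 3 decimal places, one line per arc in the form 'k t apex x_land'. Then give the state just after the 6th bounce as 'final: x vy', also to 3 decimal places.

Arc 1: start y=5.070, vy=23.350 → t=4.878, apex=32.331, x_land=37.023, impact vy=-25.429
  bounce: vy ← 0.79·25.429 = 20.089
Arc 2: start y=0.000, vy=20.089 → t=4.018, apex=20.178, x_land=67.518, impact vy=-20.089
  bounce: vy ← 0.79·20.089 = 15.870
Arc 3: start y=0.000, vy=15.870 → t=3.174, apex=12.593, x_land=91.609, impact vy=-15.870
  bounce: vy ← 0.79·15.870 = 12.537
Arc 4: start y=0.000, vy=12.537 → t=2.507, apex=7.859, x_land=110.640, impact vy=-12.537
  bounce: vy ← 0.79·12.537 = 9.905
Arc 5: start y=0.000, vy=9.905 → t=1.981, apex=4.905, x_land=125.675, impact vy=-9.905
  bounce: vy ← 0.79·9.905 = 7.825
Arc 6: start y=0.000, vy=7.825 → t=1.565, apex=3.061, x_land=137.553, impact vy=-7.825
  bounce: vy ← 0.79·7.825 = 6.181

1 4.878 32.331 37.023
2 4.018 20.178 67.518
3 3.174 12.593 91.609
4 2.507 7.859 110.640
5 1.981 4.905 125.675
6 1.565 3.061 137.553
final: 137.553 6.181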